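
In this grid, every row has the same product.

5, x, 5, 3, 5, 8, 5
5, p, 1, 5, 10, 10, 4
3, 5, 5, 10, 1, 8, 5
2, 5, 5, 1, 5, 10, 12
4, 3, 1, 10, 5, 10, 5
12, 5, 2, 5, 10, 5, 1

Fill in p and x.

Rows 4 and 5 each multiply to 30000, so every row has product 30000.
Row 2: 5×1×5×10×10×4 = 10000, so the missing entry is 30000 ÷ 10000 = 3.
Row 1: 5×5×3×5×8×5 = 15000, so the missing entry is 30000 ÷ 15000 = 2.

p = 3, x = 2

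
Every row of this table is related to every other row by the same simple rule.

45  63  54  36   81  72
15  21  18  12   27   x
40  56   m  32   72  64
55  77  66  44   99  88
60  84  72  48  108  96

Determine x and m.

x = 24, m = 48

Each row is a constant multiple of every other row — this is a multiplication table with the headers hidden.
Row 2 is 21/63 = 1/3 times row 1, so its entry in column 6 is 72 × 1/3 = 24.
Row 3 is 56/63 = 8/9 times row 1, so its entry in column 3 is 54 × 8/9 = 48.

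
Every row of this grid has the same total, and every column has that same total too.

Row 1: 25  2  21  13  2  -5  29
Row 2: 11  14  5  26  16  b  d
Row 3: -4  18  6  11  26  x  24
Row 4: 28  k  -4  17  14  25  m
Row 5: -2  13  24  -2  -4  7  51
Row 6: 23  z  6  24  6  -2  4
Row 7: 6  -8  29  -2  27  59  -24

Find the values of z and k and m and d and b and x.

z = 26, k = 22, m = -15, d = 18, b = -3, x = 6

Rows 1 and 5 both sum to 87, so that's the common total.
Row 6: 23 + 6 + 24 + 6 − 2 + 4 = 61, so its missing entry is 87 − 61 = 26.
Column 2: 2 + 14 + 18 + 13 + 26 − 8 = 65, so its missing entry is 87 − 65 = 22.
Row 4: 28 + 22 − 4 + 17 + 14 + 25 = 102, so its missing entry is 87 − 102 = -15.
Column 7: 29 + 24 − 15 + 51 + 4 − 24 = 69, so its missing entry is 87 − 69 = 18.
Row 2: 11 + 14 + 5 + 26 + 16 + 18 = 90, so its missing entry is 87 − 90 = -3.
Row 3: -4 + 18 + 6 + 11 + 26 + 24 = 81, so its missing entry is 87 − 81 = 6.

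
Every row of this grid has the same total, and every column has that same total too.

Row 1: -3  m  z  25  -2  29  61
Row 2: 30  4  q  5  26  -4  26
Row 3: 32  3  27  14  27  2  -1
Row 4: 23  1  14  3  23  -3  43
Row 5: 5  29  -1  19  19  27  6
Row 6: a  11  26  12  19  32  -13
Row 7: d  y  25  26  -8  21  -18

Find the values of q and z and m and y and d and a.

Rows 3 and 4 both sum to 104, so that's the common total.
Row 2 has 30 + 4 + 5 + 26 − 4 + 26 = 87; the blank must be 104 − 87 = 17.
Column 3 has 17 + 27 + 14 − 1 + 26 + 25 = 108; the blank must be 104 − 108 = -4.
Row 1 has -3 − 4 + 25 − 2 + 29 + 61 = 106; the blank must be 104 − 106 = -2.
Column 2 has -2 + 4 + 3 + 1 + 29 + 11 = 46; the blank must be 104 − 46 = 58.
Row 6 has 11 + 26 + 12 + 19 + 32 − 13 = 87; the blank must be 104 − 87 = 17.
Row 7 has 58 + 25 + 26 − 8 + 21 − 18 = 104; the blank must be 104 − 104 = 0.

q = 17, z = -4, m = -2, y = 58, d = 0, a = 17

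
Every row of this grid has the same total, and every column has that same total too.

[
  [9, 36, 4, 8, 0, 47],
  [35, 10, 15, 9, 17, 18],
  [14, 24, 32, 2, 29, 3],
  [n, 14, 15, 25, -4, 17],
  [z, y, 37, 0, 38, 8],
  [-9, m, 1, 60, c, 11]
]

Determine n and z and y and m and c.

n = 37, z = 18, y = 3, m = 17, c = 24

Rows 1 and 2 both sum to 104, so that's the common total.
The known cells in column 5 total 80, leaving 104 − 80 = 24 for the blank.
The known cells in row 6 total 87, leaving 104 − 87 = 17 for the blank.
The known cells in row 4 total 67, leaving 104 − 67 = 37 for the blank.
The known cells in column 1 total 86, leaving 104 − 86 = 18 for the blank.
The known cells in row 5 total 101, leaving 104 − 101 = 3 for the blank.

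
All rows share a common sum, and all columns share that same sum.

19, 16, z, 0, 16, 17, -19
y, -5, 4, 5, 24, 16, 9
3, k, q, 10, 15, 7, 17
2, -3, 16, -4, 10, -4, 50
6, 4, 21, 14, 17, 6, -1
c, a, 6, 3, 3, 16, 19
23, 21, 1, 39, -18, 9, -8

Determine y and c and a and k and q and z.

Rows 4 and 5 both sum to 67, so that's the common total.
Row 1: 19 + 16 + 0 + 16 + 17 − 19 = 49, so its missing entry is 67 − 49 = 18.
Column 3: 18 + 4 + 16 + 21 + 6 + 1 = 66, so its missing entry is 67 − 66 = 1.
Row 3: 3 + 1 + 10 + 15 + 7 + 17 = 53, so its missing entry is 67 − 53 = 14.
Column 2: 16 − 5 + 14 − 3 + 4 + 21 = 47, so its missing entry is 67 − 47 = 20.
Row 6: 20 + 6 + 3 + 3 + 16 + 19 = 67, so its missing entry is 67 − 67 = 0.
Row 2: -5 + 4 + 5 + 24 + 16 + 9 = 53, so its missing entry is 67 − 53 = 14.

y = 14, c = 0, a = 20, k = 14, q = 1, z = 18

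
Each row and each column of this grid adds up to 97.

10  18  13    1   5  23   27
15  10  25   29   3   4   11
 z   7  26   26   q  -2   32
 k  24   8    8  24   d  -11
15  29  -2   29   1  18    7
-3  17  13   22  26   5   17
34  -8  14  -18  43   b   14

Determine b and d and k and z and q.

b = 18, d = 31, k = 13, z = 13, q = -5

Column 5: 5 + 3 + 24 + 1 + 26 + 43 = 102, so its missing entry is 97 − 102 = -5.
Row 7: 34 − 8 + 14 − 18 + 43 + 14 = 79, so its missing entry is 97 − 79 = 18.
Row 3: 7 + 26 + 26 − 5 − 2 + 32 = 84, so its missing entry is 97 − 84 = 13.
Column 1: 10 + 15 + 13 + 15 − 3 + 34 = 84, so its missing entry is 97 − 84 = 13.
Row 4: 13 + 24 + 8 + 8 + 24 − 11 = 66, so its missing entry is 97 − 66 = 31.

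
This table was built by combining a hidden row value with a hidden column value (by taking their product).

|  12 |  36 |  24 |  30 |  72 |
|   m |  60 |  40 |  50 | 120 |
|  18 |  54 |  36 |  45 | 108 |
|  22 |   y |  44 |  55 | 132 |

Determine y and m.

y = 66, m = 20

Each row is a constant multiple of every other row — this is a multiplication table with the headers hidden.
Row 4 is 44/24 = 11/6 times row 1, so its entry in column 2 is 36 × 11/6 = 66.
Row 2 is 40/24 = 5/3 times row 1, so its entry in column 1 is 12 × 5/3 = 20.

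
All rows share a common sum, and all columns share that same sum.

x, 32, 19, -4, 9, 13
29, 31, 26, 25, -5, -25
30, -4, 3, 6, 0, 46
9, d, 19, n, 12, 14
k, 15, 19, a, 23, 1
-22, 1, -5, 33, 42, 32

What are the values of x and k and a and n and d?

Rows 2 and 3 both sum to 81, so that's the common total.
Column 2: 32 + 31 − 4 + 15 + 1 = 75, so its missing entry is 81 − 75 = 6.
Row 1: 32 + 19 − 4 + 9 + 13 = 69, so its missing entry is 81 − 69 = 12.
Column 1: 12 + 29 + 30 + 9 − 22 = 58, so its missing entry is 81 − 58 = 23.
Row 5: 23 + 15 + 19 + 23 + 1 = 81, so its missing entry is 81 − 81 = 0.
Row 4: 9 + 6 + 19 + 12 + 14 = 60, so its missing entry is 81 − 60 = 21.

x = 12, k = 23, a = 0, n = 21, d = 6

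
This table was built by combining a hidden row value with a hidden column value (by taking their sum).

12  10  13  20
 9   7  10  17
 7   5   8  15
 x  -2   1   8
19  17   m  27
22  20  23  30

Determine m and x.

The difference between any two rows is the same in every column — this is an addition table with the headers hidden.
Row 5 minus row 1 is 27 − 20 = 7, so its entry in column 3 is 13 + 7 = 20.
Row 4 minus row 1 is 8 − 20 = -12, so its entry in column 1 is 12 + (-12) = 0.

m = 20, x = 0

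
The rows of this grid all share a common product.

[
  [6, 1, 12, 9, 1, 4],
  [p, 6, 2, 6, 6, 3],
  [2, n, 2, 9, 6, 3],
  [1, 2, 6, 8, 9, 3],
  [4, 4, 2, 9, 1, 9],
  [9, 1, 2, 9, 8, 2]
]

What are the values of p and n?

Rows 1 and 5 each multiply to 2592, so every row has product 2592.
Row 2: 6×2×6×6×3 = 1296, so the missing entry is 2592 ÷ 1296 = 2.
Row 3: 2×2×9×6×3 = 648, so the missing entry is 2592 ÷ 648 = 4.

p = 2, n = 4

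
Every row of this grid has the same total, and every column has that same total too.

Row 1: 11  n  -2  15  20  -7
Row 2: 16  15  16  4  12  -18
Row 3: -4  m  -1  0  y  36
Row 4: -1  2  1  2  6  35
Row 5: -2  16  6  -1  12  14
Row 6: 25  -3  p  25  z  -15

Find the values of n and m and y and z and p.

n = 8, m = 7, y = 7, z = -12, p = 25

Rows 2 and 4 both sum to 45, so that's the common total.
Row 1 has 11 − 2 + 15 + 20 − 7 = 37; the blank must be 45 − 37 = 8.
Column 2 has 8 + 15 + 2 + 16 − 3 = 38; the blank must be 45 − 38 = 7.
Row 3 has -4 + 7 − 1 + 0 + 36 = 38; the blank must be 45 − 38 = 7.
Column 5 has 20 + 12 + 7 + 6 + 12 = 57; the blank must be 45 − 57 = -12.
Row 6 has 25 − 3 + 25 − 12 − 15 = 20; the blank must be 45 − 20 = 25.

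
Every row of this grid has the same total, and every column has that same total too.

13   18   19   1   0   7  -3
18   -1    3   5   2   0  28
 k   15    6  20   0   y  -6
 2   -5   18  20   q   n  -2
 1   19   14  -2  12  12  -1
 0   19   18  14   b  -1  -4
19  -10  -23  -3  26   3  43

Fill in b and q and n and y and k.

Rows 1 and 2 both sum to 55, so that's the common total.
Row 6 has 0 + 19 + 18 + 14 − 1 − 4 = 46; the blank must be 55 − 46 = 9.
Column 5 has 0 + 2 + 0 + 12 + 9 + 26 = 49; the blank must be 55 − 49 = 6.
Column 1 has 13 + 18 + 2 + 1 + 0 + 19 = 53; the blank must be 55 − 53 = 2.
Row 3 has 2 + 15 + 6 + 20 + 0 − 6 = 37; the blank must be 55 − 37 = 18.
Row 4 has 2 − 5 + 18 + 20 + 6 − 2 = 39; the blank must be 55 − 39 = 16.

b = 9, q = 6, n = 16, y = 18, k = 2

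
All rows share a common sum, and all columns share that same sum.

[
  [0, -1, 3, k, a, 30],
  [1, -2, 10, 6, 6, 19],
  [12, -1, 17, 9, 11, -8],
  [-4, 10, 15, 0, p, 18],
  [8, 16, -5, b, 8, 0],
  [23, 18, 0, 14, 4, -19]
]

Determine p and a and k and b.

Rows 2 and 3 both sum to 40, so that's the common total.
The known cells in row 4 total 39, leaving 40 − 39 = 1 for the blank.
The known cells in column 5 total 30, leaving 40 − 30 = 10 for the blank.
The known cells in row 1 total 42, leaving 40 − 42 = -2 for the blank.
The known cells in row 5 total 27, leaving 40 − 27 = 13 for the blank.

p = 1, a = 10, k = -2, b = 13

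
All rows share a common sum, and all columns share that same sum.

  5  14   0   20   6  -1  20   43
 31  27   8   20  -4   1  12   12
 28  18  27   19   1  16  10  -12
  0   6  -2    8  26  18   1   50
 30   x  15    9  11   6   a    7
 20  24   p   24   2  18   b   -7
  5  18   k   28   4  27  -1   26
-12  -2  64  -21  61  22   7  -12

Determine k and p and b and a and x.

Rows 1 and 2 both sum to 107, so that's the common total.
The known cells in row 7 total 107, leaving 107 − 107 = 0 for the blank.
The known cells in column 2 total 105, leaving 107 − 105 = 2 for the blank.
The known cells in row 5 total 80, leaving 107 − 80 = 27 for the blank.
The known cells in column 7 total 76, leaving 107 − 76 = 31 for the blank.
The known cells in row 6 total 112, leaving 107 − 112 = -5 for the blank.

k = 0, p = -5, b = 31, a = 27, x = 2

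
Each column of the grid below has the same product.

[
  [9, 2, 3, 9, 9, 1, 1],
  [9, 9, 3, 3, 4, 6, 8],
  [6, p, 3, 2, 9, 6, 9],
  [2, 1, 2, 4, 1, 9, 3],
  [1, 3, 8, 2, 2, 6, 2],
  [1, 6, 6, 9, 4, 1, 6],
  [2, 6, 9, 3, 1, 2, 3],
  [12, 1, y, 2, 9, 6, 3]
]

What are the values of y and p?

y = 1, p = 12

Columns 5 and 6 each multiply to 23328, so every column has product 23328.
Column 3: 3×3×3×2×8×6×9 = 23328, so the missing entry is 23328 ÷ 23328 = 1.
Column 2: 2×9×1×3×6×6×1 = 1944, so the missing entry is 23328 ÷ 1944 = 12.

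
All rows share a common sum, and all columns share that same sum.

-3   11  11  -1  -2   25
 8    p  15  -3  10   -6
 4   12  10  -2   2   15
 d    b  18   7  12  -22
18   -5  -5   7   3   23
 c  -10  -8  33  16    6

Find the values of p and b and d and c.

p = 17, b = 16, d = 10, c = 4

Rows 1 and 3 both sum to 41, so that's the common total.
Row 2: 8 + 15 − 3 + 10 − 6 = 24, so its missing entry is 41 − 24 = 17.
Column 2: 11 + 17 + 12 − 5 − 10 = 25, so its missing entry is 41 − 25 = 16.
Row 6: -10 − 8 + 33 + 16 + 6 = 37, so its missing entry is 41 − 37 = 4.
Row 4: 16 + 18 + 7 + 12 − 22 = 31, so its missing entry is 41 − 31 = 10.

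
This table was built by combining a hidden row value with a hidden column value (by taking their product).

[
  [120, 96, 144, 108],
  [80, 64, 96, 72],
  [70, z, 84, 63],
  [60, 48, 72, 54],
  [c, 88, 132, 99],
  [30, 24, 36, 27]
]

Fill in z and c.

Each row is a constant multiple of every other row — this is a multiplication table with the headers hidden.
Row 3 is 84/144 = 7/12 times row 1, so its entry in column 2 is 96 × 7/12 = 56.
Row 5 is 132/144 = 11/12 times row 1, so its entry in column 1 is 120 × 11/12 = 110.

z = 56, c = 110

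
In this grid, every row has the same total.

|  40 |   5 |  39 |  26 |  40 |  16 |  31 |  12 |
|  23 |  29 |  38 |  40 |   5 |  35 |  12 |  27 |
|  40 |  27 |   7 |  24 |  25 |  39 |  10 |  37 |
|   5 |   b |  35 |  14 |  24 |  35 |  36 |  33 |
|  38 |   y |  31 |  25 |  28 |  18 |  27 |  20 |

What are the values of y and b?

The complete rows each total 209.
Row 5 is missing 209 − 187 = 22 (since 38 + 31 + 25 + 28 + 18 + 27 + 20 = 187).
Row 4 is missing 209 − 182 = 27 (since 5 + 35 + 14 + 24 + 35 + 36 + 33 = 182).

y = 22, b = 27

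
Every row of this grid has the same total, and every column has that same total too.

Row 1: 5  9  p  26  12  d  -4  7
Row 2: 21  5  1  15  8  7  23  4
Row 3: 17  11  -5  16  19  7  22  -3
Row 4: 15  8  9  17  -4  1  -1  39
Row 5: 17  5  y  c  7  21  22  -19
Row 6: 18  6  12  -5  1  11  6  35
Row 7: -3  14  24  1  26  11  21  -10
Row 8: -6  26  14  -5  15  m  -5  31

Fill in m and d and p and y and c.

Rows 2 and 3 both sum to 84, so that's the common total.
The known cells in column 4 total 65, leaving 84 − 65 = 19 for the blank.
The known cells in row 5 total 72, leaving 84 − 72 = 12 for the blank.
The known cells in column 3 total 67, leaving 84 − 67 = 17 for the blank.
The known cells in row 1 total 72, leaving 84 − 72 = 12 for the blank.
The known cells in row 8 total 70, leaving 84 − 70 = 14 for the blank.

m = 14, d = 12, p = 17, y = 12, c = 19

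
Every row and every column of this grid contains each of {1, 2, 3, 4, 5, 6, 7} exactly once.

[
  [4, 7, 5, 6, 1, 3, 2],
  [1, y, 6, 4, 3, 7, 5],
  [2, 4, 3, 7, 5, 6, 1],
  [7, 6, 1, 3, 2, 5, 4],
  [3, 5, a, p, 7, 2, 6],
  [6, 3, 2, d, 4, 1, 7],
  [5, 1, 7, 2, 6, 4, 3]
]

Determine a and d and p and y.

a = 4, d = 5, p = 1, y = 2

For row 6, column 4: row 6 already has {1, 2, 3, 4, 6, 7}; that leaves 5.
Cell (2,2): row 2 already has {1, 3, 4, 5, 6, 7} → 2.
For row 5, column 3: column 3 already has {1, 2, 3, 5, 6, 7}; that leaves 4.
At (row 5, col 4): row 5 already has {2, 3, 4, 5, 6, 7}, so the value is 1.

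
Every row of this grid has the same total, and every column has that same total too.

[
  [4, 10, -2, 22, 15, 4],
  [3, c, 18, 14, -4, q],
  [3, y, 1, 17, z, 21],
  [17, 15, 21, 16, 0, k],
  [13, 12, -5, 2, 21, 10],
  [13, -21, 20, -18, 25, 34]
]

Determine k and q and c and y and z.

Rows 1 and 5 both sum to 53, so that's the common total.
Column 5: 15 − 4 + 0 + 21 + 25 = 57, so its missing entry is 53 − 57 = -4.
Row 3: 3 + 1 + 17 − 4 + 21 = 38, so its missing entry is 53 − 38 = 15.
Column 2: 10 + 15 + 15 + 12 − 21 = 31, so its missing entry is 53 − 31 = 22.
Row 2: 3 + 22 + 18 + 14 − 4 = 53, so its missing entry is 53 − 53 = 0.
Row 4: 17 + 15 + 21 + 16 + 0 = 69, so its missing entry is 53 − 69 = -16.

k = -16, q = 0, c = 22, y = 15, z = -4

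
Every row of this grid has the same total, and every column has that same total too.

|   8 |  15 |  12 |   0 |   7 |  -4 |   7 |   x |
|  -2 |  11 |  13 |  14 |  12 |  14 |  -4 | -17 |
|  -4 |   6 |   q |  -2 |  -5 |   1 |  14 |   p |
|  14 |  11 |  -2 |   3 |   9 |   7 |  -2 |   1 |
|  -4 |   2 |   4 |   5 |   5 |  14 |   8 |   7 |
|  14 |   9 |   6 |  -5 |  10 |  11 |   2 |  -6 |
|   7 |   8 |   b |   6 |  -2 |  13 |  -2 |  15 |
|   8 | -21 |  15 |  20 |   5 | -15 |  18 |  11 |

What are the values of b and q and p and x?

Rows 2 and 4 both sum to 41, so that's the common total.
Row 1: 8 + 15 + 12 + 0 + 7 − 4 + 7 = 45, so its missing entry is 41 − 45 = -4.
Row 7: 7 + 8 + 6 − 2 + 13 − 2 + 15 = 45, so its missing entry is 41 − 45 = -4.
Column 8: -4 − 17 + 1 + 7 − 6 + 15 + 11 = 7, so its missing entry is 41 − 7 = 34.
Row 3: -4 + 6 − 2 − 5 + 1 + 14 + 34 = 44, so its missing entry is 41 − 44 = -3.

b = -4, q = -3, p = 34, x = -4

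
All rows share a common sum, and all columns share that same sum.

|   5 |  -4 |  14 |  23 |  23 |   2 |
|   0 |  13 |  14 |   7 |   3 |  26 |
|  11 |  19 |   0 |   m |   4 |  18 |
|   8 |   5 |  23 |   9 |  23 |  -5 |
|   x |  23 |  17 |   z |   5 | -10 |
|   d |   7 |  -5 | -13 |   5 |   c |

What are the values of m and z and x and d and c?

Rows 1 and 2 both sum to 63, so that's the common total.
The known cells in column 6 total 31, leaving 63 − 31 = 32 for the blank.
The known cells in row 3 total 52, leaving 63 − 52 = 11 for the blank.
The known cells in column 4 total 37, leaving 63 − 37 = 26 for the blank.
The known cells in row 5 total 61, leaving 63 − 61 = 2 for the blank.
The known cells in row 6 total 26, leaving 63 − 26 = 37 for the blank.

m = 11, z = 26, x = 2, d = 37, c = 32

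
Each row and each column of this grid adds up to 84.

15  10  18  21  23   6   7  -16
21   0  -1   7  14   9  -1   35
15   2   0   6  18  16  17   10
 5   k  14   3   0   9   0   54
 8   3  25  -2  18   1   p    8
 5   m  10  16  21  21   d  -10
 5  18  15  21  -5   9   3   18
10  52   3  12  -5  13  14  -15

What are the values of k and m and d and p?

k = -1, m = 0, d = 21, p = 23

Row 4: 5 + 14 + 3 + 0 + 9 + 0 + 54 = 85, so its missing entry is 84 − 85 = -1.
Column 2: 10 + 0 + 2 − 1 + 3 + 18 + 52 = 84, so its missing entry is 84 − 84 = 0.
Row 6: 5 + 0 + 10 + 16 + 21 + 21 − 10 = 63, so its missing entry is 84 − 63 = 21.
Row 5: 8 + 3 + 25 − 2 + 18 + 1 + 8 = 61, so its missing entry is 84 − 61 = 23.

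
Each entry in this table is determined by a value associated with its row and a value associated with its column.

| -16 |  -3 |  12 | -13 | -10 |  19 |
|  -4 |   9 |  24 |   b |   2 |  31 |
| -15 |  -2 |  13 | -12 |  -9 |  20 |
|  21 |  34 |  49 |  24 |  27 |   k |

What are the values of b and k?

b = -1, k = 56

The difference between any two rows is the same in every column — this is an addition table with the headers hidden.
Row 2 minus row 1 is 9 − (-3) = 12, so its entry in column 4 is -13 + 12 = -1.
Row 4 minus row 1 is 34 − (-3) = 37, so its entry in column 6 is 19 + 37 = 56.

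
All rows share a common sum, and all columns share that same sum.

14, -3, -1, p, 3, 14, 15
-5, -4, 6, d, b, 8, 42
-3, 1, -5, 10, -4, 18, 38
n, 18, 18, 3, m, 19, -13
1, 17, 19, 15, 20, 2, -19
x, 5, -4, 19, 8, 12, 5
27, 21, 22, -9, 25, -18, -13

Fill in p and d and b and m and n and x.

Rows 3 and 5 both sum to 55, so that's the common total.
The known cells in row 1 total 42, leaving 55 − 42 = 13 for the blank.
The known cells in row 6 total 45, leaving 55 − 45 = 10 for the blank.
The known cells in column 1 total 44, leaving 55 − 44 = 11 for the blank.
The known cells in row 4 total 56, leaving 55 − 56 = -1 for the blank.
The known cells in column 5 total 51, leaving 55 − 51 = 4 for the blank.
The known cells in row 2 total 51, leaving 55 − 51 = 4 for the blank.

p = 13, d = 4, b = 4, m = -1, n = 11, x = 10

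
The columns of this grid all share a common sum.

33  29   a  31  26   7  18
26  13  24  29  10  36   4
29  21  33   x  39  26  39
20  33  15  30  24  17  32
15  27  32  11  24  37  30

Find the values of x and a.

Column 2 sums to 123 and so does column 6; that's the common total.
In column 4 the known cells total 101, leaving 123 − 101 = 22.
In column 3 the known cells total 104, leaving 123 − 104 = 19.

x = 22, a = 19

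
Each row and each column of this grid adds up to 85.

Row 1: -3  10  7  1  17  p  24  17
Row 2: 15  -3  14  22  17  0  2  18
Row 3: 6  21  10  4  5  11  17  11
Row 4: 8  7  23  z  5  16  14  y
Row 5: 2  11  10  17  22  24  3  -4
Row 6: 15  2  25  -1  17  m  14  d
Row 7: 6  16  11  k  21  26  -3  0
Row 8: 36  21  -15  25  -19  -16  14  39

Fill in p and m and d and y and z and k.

p = 12, m = 12, d = 1, y = 3, z = 9, k = 8

Row 1 has -3 + 10 + 7 + 1 + 17 + 24 + 17 = 73; the blank must be 85 − 73 = 12.
Column 6 has 12 + 0 + 11 + 16 + 24 + 26 − 16 = 73; the blank must be 85 − 73 = 12.
Row 6 has 15 + 2 + 25 − 1 + 17 + 12 + 14 = 84; the blank must be 85 − 84 = 1.
Column 8 has 17 + 18 + 11 − 4 + 1 + 0 + 39 = 82; the blank must be 85 − 82 = 3.
Row 4 has 8 + 7 + 23 + 5 + 16 + 14 + 3 = 76; the blank must be 85 − 76 = 9.
Row 7 has 6 + 16 + 11 + 21 + 26 − 3 + 0 = 77; the blank must be 85 − 77 = 8.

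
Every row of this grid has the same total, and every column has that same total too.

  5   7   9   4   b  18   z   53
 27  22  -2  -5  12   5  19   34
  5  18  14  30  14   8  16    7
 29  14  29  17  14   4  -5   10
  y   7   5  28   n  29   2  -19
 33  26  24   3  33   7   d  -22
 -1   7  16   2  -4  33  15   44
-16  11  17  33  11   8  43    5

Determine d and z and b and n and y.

Rows 2 and 3 both sum to 112, so that's the common total.
The known cells in column 1 total 82, leaving 112 − 82 = 30 for the blank.
The known cells in row 5 total 82, leaving 112 − 82 = 30 for the blank.
The known cells in column 5 total 110, leaving 112 − 110 = 2 for the blank.
The known cells in row 1 total 98, leaving 112 − 98 = 14 for the blank.
The known cells in row 6 total 104, leaving 112 − 104 = 8 for the blank.

d = 8, z = 14, b = 2, n = 30, y = 30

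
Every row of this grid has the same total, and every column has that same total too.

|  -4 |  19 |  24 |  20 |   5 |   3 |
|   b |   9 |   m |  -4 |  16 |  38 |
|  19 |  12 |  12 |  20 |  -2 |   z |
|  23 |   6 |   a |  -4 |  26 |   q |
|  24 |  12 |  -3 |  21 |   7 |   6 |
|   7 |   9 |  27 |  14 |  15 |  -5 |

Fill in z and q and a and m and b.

z = 6, q = 19, a = -3, m = 10, b = -2

Rows 1 and 5 both sum to 67, so that's the common total.
Column 1: -4 + 19 + 23 + 24 + 7 = 69, so its missing entry is 67 − 69 = -2.
Row 2: -2 + 9 − 4 + 16 + 38 = 57, so its missing entry is 67 − 57 = 10.
Column 3: 24 + 10 + 12 − 3 + 27 = 70, so its missing entry is 67 − 70 = -3.
Row 3: 19 + 12 + 12 + 20 − 2 = 61, so its missing entry is 67 − 61 = 6.
Row 4: 23 + 6 − 3 − 4 + 26 = 48, so its missing entry is 67 − 48 = 19.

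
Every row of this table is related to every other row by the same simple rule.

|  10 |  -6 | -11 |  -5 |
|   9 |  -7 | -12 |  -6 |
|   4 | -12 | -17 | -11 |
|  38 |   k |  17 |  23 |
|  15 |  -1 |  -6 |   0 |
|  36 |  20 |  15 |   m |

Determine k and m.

k = 22, m = 21

The difference between any two rows is the same in every column — this is an addition table with the headers hidden.
Row 4 minus row 1 is 38 − 10 = 28, so its entry in column 2 is -6 + 28 = 22.
Row 6 minus row 1 is 36 − 10 = 26, so its entry in column 4 is -5 + 26 = 21.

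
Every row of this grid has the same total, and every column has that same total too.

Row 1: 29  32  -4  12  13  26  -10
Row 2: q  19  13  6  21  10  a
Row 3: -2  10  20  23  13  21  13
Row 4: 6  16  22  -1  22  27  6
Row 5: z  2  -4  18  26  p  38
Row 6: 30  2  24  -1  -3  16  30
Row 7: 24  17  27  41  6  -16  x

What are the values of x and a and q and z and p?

x = -1, a = 22, q = 7, z = 4, p = 14

Rows 1 and 3 both sum to 98, so that's the common total.
Column 6 has 26 + 10 + 21 + 27 + 16 − 16 = 84; the blank must be 98 − 84 = 14.
Row 5 has 2 − 4 + 18 + 26 + 14 + 38 = 94; the blank must be 98 − 94 = 4.
Column 1 has 29 − 2 + 6 + 4 + 30 + 24 = 91; the blank must be 98 − 91 = 7.
Row 7 has 24 + 17 + 27 + 41 + 6 − 16 = 99; the blank must be 98 − 99 = -1.
Row 2 has 7 + 19 + 13 + 6 + 21 + 10 = 76; the blank must be 98 − 76 = 22.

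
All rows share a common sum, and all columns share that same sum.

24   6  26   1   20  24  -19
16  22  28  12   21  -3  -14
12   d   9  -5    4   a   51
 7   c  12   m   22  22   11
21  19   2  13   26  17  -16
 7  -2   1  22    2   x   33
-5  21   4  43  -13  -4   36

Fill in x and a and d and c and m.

Rows 1 and 2 both sum to 82, so that's the common total.
The known cells in row 6 total 63, leaving 82 − 63 = 19 for the blank.
The known cells in column 4 total 86, leaving 82 − 86 = -4 for the blank.
The known cells in row 4 total 70, leaving 82 − 70 = 12 for the blank.
The known cells in column 2 total 78, leaving 82 − 78 = 4 for the blank.
The known cells in row 3 total 75, leaving 82 − 75 = 7 for the blank.

x = 19, a = 7, d = 4, c = 12, m = -4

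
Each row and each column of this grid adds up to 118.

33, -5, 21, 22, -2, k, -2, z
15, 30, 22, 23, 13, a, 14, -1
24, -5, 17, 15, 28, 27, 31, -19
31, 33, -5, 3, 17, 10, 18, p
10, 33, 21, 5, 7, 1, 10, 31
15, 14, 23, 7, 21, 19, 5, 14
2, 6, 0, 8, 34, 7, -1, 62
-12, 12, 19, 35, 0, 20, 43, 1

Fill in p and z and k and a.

The known cells in row 4 total 107, leaving 118 − 107 = 11 for the blank.
The known cells in column 8 total 99, leaving 118 − 99 = 19 for the blank.
The known cells in row 1 total 86, leaving 118 − 86 = 32 for the blank.
The known cells in row 2 total 116, leaving 118 − 116 = 2 for the blank.

p = 11, z = 19, k = 32, a = 2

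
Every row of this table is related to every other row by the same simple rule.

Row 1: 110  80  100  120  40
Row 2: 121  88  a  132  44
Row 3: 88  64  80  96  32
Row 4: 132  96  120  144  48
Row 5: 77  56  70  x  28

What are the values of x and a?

x = 84, a = 110

Each row is a constant multiple of every other row — this is a multiplication table with the headers hidden.
Row 5 is 77/110 = 7/10 times row 1, so its entry in column 4 is 120 × 7/10 = 84.
Row 2 is 121/110 = 11/10 times row 1, so its entry in column 3 is 100 × 11/10 = 110.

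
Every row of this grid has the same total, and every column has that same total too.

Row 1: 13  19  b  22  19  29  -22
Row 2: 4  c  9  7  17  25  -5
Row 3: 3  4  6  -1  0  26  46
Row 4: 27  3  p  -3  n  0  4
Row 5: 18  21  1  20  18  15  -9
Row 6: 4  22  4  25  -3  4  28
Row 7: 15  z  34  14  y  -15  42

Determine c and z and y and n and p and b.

c = 27, z = -12, y = 6, n = 27, p = 26, b = 4

Rows 3 and 5 both sum to 84, so that's the common total.
Row 2: 4 + 9 + 7 + 17 + 25 − 5 = 57, so its missing entry is 84 − 57 = 27.
Column 2: 19 + 27 + 4 + 3 + 21 + 22 = 96, so its missing entry is 84 − 96 = -12.
Row 7: 15 − 12 + 34 + 14 − 15 + 42 = 78, so its missing entry is 84 − 78 = 6.
Column 5: 19 + 17 + 0 + 18 − 3 + 6 = 57, so its missing entry is 84 − 57 = 27.
Row 1: 13 + 19 + 22 + 19 + 29 − 22 = 80, so its missing entry is 84 − 80 = 4.
Row 4: 27 + 3 − 3 + 27 + 0 + 4 = 58, so its missing entry is 84 − 58 = 26.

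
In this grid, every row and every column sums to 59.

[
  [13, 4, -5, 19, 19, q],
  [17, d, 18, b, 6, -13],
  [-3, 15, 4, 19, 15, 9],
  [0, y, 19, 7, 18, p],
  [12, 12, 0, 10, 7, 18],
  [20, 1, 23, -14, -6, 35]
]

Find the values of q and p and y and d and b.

Row 1: 13 + 4 − 5 + 19 + 19 = 50, so its missing entry is 59 − 50 = 9.
Column 4: 19 + 19 + 7 + 10 − 14 = 41, so its missing entry is 59 − 41 = 18.
Row 2: 17 + 18 + 18 + 6 − 13 = 46, so its missing entry is 59 − 46 = 13.
Column 2: 4 + 13 + 15 + 12 + 1 = 45, so its missing entry is 59 − 45 = 14.
Row 4: 0 + 14 + 19 + 7 + 18 = 58, so its missing entry is 59 − 58 = 1.

q = 9, p = 1, y = 14, d = 13, b = 18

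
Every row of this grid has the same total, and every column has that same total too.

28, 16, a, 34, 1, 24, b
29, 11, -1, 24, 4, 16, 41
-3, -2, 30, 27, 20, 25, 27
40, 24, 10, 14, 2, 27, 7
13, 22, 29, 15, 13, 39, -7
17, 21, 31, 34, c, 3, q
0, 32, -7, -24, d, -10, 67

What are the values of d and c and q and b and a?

d = 66, c = 18, q = 0, b = -11, a = 32

Rows 2 and 3 both sum to 124, so that's the common total.
Row 7: 0 + 32 − 7 − 24 − 10 + 67 = 58, so its missing entry is 124 − 58 = 66.
Column 5: 1 + 4 + 20 + 2 + 13 + 66 = 106, so its missing entry is 124 − 106 = 18.
Column 3: -1 + 30 + 10 + 29 + 31 − 7 = 92, so its missing entry is 124 − 92 = 32.
Row 1: 28 + 16 + 32 + 34 + 1 + 24 = 135, so its missing entry is 124 − 135 = -11.
Row 6: 17 + 21 + 31 + 34 + 18 + 3 = 124, so its missing entry is 124 − 124 = 0.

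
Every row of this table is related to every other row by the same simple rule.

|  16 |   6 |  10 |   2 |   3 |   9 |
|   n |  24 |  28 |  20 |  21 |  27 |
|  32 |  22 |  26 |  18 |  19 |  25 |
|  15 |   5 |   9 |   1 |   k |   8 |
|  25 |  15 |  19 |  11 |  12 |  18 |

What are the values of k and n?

The difference between any two rows is the same in every column — this is an addition table with the headers hidden.
Row 4 minus row 1 is 8 − 9 = -1, so its entry in column 5 is 3 + (-1) = 2.
Row 2 minus row 1 is 27 − 9 = 18, so its entry in column 1 is 16 + 18 = 34.

k = 2, n = 34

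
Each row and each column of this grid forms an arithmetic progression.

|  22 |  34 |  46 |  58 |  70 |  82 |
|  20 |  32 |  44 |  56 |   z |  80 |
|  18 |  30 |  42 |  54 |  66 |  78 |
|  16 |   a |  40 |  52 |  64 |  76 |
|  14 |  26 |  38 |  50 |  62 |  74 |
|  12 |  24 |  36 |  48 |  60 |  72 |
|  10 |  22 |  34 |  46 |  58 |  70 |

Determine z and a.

z = 68, a = 28

Along each row the entries change by 12 per step; down each column they change by -2.
Row 2: from 20 at column 1, stepping by 12 to column 5 gives 68.
Row 4: from 16 at column 1, stepping by 12 to column 2 gives 28.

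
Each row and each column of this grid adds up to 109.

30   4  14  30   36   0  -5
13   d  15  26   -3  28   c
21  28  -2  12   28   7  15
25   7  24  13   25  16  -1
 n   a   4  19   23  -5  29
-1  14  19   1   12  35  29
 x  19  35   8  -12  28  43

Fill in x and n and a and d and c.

x = -12, n = 33, a = 6, d = 31, c = -1

The known cells in row 7 total 121, leaving 109 − 121 = -12 for the blank.
The known cells in column 1 total 76, leaving 109 − 76 = 33 for the blank.
The known cells in column 7 total 110, leaving 109 − 110 = -1 for the blank.
The known cells in row 2 total 78, leaving 109 − 78 = 31 for the blank.
The known cells in row 5 total 103, leaving 109 − 103 = 6 for the blank.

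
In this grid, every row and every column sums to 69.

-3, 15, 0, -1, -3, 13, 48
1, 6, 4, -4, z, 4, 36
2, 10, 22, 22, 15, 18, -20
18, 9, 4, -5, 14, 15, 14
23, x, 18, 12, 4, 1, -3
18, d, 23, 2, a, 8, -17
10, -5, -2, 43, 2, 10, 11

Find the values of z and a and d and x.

Row 5: 23 + 18 + 12 + 4 + 1 − 3 = 55, so its missing entry is 69 − 55 = 14.
Column 2: 15 + 6 + 10 + 9 + 14 − 5 = 49, so its missing entry is 69 − 49 = 20.
Row 6: 18 + 20 + 23 + 2 + 8 − 17 = 54, so its missing entry is 69 − 54 = 15.
Row 2: 1 + 6 + 4 − 4 + 4 + 36 = 47, so its missing entry is 69 − 47 = 22.

z = 22, a = 15, d = 20, x = 14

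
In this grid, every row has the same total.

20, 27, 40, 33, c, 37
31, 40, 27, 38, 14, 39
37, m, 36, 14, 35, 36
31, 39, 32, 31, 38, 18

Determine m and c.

Rows 2 and 4 both add up to 189, so every row sums to 189.
Row 3: 37 + 36 + 14 + 35 + 36 = 158, so the missing entry is 189 − 158 = 31.
Row 1: 20 + 27 + 40 + 33 + 37 = 157, so the missing entry is 189 − 157 = 32.

m = 31, c = 32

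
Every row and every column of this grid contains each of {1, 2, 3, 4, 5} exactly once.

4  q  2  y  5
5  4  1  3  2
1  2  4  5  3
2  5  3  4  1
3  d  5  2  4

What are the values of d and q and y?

d = 1, q = 3, y = 1

Cell (1,4): column 4 already has {2, 3, 4, 5} → 1.
Cell (1,2): row 1 already has {1, 2, 4, 5} → 3.
At (row 5, col 2): row 5 already has {2, 3, 4, 5}, so the value is 1.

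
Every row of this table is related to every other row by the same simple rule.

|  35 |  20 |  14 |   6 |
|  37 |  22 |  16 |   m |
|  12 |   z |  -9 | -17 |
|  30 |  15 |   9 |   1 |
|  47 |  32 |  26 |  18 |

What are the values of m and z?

m = 8, z = -3

The difference between any two rows is the same in every column — this is an addition table with the headers hidden.
Row 2 minus row 1 is 37 − 35 = 2, so its entry in column 4 is 6 + 2 = 8.
Row 3 minus row 1 is 12 − 35 = -23, so its entry in column 2 is 20 + (-23) = -3.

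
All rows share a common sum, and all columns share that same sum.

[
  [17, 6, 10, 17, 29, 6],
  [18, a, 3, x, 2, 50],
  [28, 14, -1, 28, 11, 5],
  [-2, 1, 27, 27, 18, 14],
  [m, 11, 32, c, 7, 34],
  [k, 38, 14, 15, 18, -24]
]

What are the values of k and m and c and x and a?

Rows 1 and 3 both sum to 85, so that's the common total.
Column 2: 6 + 14 + 1 + 11 + 38 = 70, so its missing entry is 85 − 70 = 15.
Row 6: 38 + 14 + 15 + 18 − 24 = 61, so its missing entry is 85 − 61 = 24.
Column 1: 17 + 18 + 28 − 2 + 24 = 85, so its missing entry is 85 − 85 = 0.
Row 5: 0 + 11 + 32 + 7 + 34 = 84, so its missing entry is 85 − 84 = 1.
Row 2: 18 + 15 + 3 + 2 + 50 = 88, so its missing entry is 85 − 88 = -3.

k = 24, m = 0, c = 1, x = -3, a = 15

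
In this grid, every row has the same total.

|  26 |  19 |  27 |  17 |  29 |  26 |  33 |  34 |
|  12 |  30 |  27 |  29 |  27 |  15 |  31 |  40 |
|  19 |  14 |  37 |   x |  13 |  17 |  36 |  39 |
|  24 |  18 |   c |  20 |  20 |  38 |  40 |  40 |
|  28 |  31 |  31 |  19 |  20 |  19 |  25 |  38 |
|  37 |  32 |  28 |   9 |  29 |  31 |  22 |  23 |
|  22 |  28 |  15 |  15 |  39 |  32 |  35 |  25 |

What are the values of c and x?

The complete rows each total 211.
Row 4 is missing 211 − 200 = 11 (since 24 + 18 + 20 + 20 + 38 + 40 + 40 = 200).
Row 3 is missing 211 − 175 = 36 (since 19 + 14 + 37 + 13 + 17 + 36 + 39 = 175).

c = 11, x = 36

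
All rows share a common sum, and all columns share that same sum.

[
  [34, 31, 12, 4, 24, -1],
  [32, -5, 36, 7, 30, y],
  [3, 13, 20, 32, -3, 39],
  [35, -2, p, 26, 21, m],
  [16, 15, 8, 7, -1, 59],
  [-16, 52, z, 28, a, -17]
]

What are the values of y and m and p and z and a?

y = 4, m = 20, p = 4, z = 24, a = 33

Rows 1 and 3 both sum to 104, so that's the common total.
Row 2 has 32 − 5 + 36 + 7 + 30 = 100; the blank must be 104 − 100 = 4.
Column 5 has 24 + 30 − 3 + 21 − 1 = 71; the blank must be 104 − 71 = 33.
Column 6 has -1 + 4 + 39 + 59 − 17 = 84; the blank must be 104 − 84 = 20.
Row 4 has 35 − 2 + 26 + 21 + 20 = 100; the blank must be 104 − 100 = 4.
Row 6 has -16 + 52 + 28 + 33 − 17 = 80; the blank must be 104 − 80 = 24.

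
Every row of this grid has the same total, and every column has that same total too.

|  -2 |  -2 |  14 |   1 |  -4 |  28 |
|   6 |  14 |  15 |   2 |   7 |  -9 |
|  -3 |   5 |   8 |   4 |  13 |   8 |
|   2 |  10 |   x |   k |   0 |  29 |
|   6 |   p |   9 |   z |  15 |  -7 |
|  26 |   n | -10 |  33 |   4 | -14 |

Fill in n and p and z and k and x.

Rows 1 and 2 both sum to 35, so that's the common total.
The known cells in row 6 total 39, leaving 35 − 39 = -4 for the blank.
The known cells in column 3 total 36, leaving 35 − 36 = -1 for the blank.
The known cells in row 4 total 40, leaving 35 − 40 = -5 for the blank.
The known cells in column 4 total 35, leaving 35 − 35 = 0 for the blank.
The known cells in row 5 total 23, leaving 35 − 23 = 12 for the blank.

n = -4, p = 12, z = 0, k = -5, x = -1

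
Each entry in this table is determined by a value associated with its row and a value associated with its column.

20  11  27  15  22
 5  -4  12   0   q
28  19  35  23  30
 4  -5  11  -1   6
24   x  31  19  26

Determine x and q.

The difference between any two rows is the same in every column — this is an addition table with the headers hidden.
Row 5 minus row 1 is 31 − 27 = 4, so its entry in column 2 is 11 + 4 = 15.
Row 2 minus row 1 is 12 − 27 = -15, so its entry in column 5 is 22 + (-15) = 7.

x = 15, q = 7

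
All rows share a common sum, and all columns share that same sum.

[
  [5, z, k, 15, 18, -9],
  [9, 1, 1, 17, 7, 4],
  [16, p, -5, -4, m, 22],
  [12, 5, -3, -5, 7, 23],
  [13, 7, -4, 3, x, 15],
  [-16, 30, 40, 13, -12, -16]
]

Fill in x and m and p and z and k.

x = 5, m = 14, p = -4, z = 0, k = 10

Rows 2 and 4 both sum to 39, so that's the common total.
The known cells in row 5 total 34, leaving 39 − 34 = 5 for the blank.
The known cells in column 5 total 25, leaving 39 − 25 = 14 for the blank.
The known cells in row 3 total 43, leaving 39 − 43 = -4 for the blank.
The known cells in column 2 total 39, leaving 39 − 39 = 0 for the blank.
The known cells in row 1 total 29, leaving 39 − 29 = 10 for the blank.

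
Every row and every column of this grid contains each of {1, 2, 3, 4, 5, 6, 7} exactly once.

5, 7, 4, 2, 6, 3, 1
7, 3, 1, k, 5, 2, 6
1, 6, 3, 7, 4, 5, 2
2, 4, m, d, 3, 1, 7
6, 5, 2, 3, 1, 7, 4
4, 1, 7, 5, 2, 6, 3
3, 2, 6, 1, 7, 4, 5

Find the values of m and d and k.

m = 5, d = 6, k = 4

Cell (4,3): column 3 already has {1, 2, 3, 4, 6, 7} → 5.
Cell (4,4): row 4 already has {1, 2, 3, 4, 5, 7} → 6.
Cell (2,4): row 2 already has {1, 2, 3, 5, 6, 7} → 4.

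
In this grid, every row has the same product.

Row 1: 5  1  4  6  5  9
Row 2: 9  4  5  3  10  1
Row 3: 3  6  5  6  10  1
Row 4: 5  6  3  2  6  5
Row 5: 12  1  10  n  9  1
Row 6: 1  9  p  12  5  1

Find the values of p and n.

p = 10, n = 5

Rows 1 and 4 each multiply to 5400, so every row has product 5400.
Row 6: 1×9×12×5×1 = 540, so the missing entry is 5400 ÷ 540 = 10.
Row 5: 12×1×10×9×1 = 1080, so the missing entry is 5400 ÷ 1080 = 5.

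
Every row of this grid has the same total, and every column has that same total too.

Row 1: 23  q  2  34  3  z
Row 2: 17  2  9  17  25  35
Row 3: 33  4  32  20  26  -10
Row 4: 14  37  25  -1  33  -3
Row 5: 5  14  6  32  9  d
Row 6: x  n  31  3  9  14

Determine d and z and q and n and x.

Rows 2 and 3 both sum to 105, so that's the common total.
The known cells in row 5 total 66, leaving 105 − 66 = 39 for the blank.
The known cells in column 1 total 92, leaving 105 − 92 = 13 for the blank.
The known cells in row 6 total 70, leaving 105 − 70 = 35 for the blank.
The known cells in column 2 total 92, leaving 105 − 92 = 13 for the blank.
The known cells in row 1 total 75, leaving 105 − 75 = 30 for the blank.

d = 39, z = 30, q = 13, n = 35, x = 13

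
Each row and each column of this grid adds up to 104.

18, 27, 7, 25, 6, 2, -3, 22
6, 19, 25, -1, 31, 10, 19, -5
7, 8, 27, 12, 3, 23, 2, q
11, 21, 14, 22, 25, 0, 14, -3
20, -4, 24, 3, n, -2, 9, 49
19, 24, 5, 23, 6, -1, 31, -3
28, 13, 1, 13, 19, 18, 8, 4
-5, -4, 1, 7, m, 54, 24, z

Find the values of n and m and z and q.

n = 5, m = 9, z = 18, q = 22

The known cells in row 5 total 99, leaving 104 − 99 = 5 for the blank.
The known cells in column 5 total 95, leaving 104 − 95 = 9 for the blank.
The known cells in row 8 total 86, leaving 104 − 86 = 18 for the blank.
The known cells in row 3 total 82, leaving 104 − 82 = 22 for the blank.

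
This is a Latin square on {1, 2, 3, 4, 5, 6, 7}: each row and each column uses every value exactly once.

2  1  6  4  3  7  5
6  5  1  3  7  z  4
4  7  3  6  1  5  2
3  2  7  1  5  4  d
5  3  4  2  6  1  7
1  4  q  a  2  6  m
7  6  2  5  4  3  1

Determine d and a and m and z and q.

At (row 2, col 6): row 2 already has {1, 3, 4, 5, 6, 7}, so the value is 2.
At (row 4, col 7): row 4 already has {1, 2, 3, 4, 5, 7}, so the value is 6.
At (row 6, col 7): column 7 already has {1, 2, 4, 5, 6, 7}, so the value is 3.
For row 6, column 4: column 4 already has {1, 2, 3, 4, 5, 6}; that leaves 7.
At (row 6, col 3): row 6 already has {1, 2, 3, 4, 6, 7}, so the value is 5.

d = 6, a = 7, m = 3, z = 2, q = 5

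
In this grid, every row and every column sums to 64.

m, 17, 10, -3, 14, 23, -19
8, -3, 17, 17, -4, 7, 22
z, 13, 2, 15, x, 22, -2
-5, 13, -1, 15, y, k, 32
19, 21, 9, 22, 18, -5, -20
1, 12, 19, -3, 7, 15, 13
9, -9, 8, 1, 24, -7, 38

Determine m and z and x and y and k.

m = 22, z = 10, x = 4, y = 1, k = 9

Row 1 has 17 + 10 − 3 + 14 + 23 − 19 = 42; the blank must be 64 − 42 = 22.
Column 1 has 22 + 8 − 5 + 19 + 1 + 9 = 54; the blank must be 64 − 54 = 10.
Row 3 has 10 + 13 + 2 + 15 + 22 − 2 = 60; the blank must be 64 − 60 = 4.
Column 5 has 14 − 4 + 4 + 18 + 7 + 24 = 63; the blank must be 64 − 63 = 1.
Row 4 has -5 + 13 − 1 + 15 + 1 + 32 = 55; the blank must be 64 − 55 = 9.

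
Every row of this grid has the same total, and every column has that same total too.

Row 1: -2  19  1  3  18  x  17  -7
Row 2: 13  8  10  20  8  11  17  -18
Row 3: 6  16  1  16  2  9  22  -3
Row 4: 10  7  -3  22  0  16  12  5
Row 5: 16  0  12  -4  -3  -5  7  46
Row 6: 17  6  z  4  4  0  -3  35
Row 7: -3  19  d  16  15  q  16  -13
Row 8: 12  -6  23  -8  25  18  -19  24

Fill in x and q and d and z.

x = 20, q = 0, d = 19, z = 6

Rows 2 and 3 both sum to 69, so that's the common total.
Row 1: -2 + 19 + 1 + 3 + 18 + 17 − 7 = 49, so its missing entry is 69 − 49 = 20.
Column 6: 20 + 11 + 9 + 16 − 5 + 0 + 18 = 69, so its missing entry is 69 − 69 = 0.
Row 7: -3 + 19 + 16 + 15 + 0 + 16 − 13 = 50, so its missing entry is 69 − 50 = 19.
Row 6: 17 + 6 + 4 + 4 + 0 − 3 + 35 = 63, so its missing entry is 69 − 63 = 6.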